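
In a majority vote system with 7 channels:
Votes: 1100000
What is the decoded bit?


Ones: 2 out of 7
Threshold: 4

0 (2/7 voted 1)


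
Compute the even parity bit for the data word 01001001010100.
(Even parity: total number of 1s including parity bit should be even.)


Number of 1s in data: 5
Parity bit: 1

1


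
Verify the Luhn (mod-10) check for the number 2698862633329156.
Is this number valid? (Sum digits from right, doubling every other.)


Luhn sum = 84
84 mod 10 = 4

Invalid (Luhn sum mod 10 = 4)


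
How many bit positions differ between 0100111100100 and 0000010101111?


XOR: 0100101001011
Count of 1s: 6

6


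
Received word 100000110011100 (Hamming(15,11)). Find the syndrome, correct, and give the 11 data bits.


Syndrome = 4: error at position 4

Data: 00010011100 (corrected bit 4)


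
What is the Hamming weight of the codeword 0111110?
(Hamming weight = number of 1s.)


Counting 1s in 0111110

5


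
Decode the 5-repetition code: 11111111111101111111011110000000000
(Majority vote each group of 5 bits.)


Groups: 11111, 11111, 11011, 11111, 01111, 00000, 00000
Majority votes: 1111100

1111100


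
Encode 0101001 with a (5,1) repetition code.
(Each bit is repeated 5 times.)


Each bit -> 5 copies

00000111110000011111000000000011111


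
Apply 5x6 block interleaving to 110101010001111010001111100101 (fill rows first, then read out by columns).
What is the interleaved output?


Matrix:
  110101
  010001
  111010
  001111
  100101
Read columns: 101011110000110100110011011011

101011110000110100110011011011


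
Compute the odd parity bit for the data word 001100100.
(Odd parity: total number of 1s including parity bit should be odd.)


Number of 1s in data: 3
Parity bit: 0

0


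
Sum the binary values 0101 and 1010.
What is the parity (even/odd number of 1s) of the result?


0101 = 5
1010 = 10
Sum = 15 = 1111
1s count = 4

even parity (4 ones in 1111)


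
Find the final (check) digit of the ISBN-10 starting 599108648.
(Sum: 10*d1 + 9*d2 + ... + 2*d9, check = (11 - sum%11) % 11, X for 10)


Weighted sum: 302
302 mod 11 = 5

Check digit: 6


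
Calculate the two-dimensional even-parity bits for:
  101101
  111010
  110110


Row parities: 000
Column parities: 100001

Row P: 000, Col P: 100001, Corner: 0


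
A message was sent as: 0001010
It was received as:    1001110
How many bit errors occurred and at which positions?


XOR: 1000100

2 error(s) at position(s): 0, 4


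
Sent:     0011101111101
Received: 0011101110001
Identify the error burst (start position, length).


XOR: 0000000001100

Burst at position 9, length 2


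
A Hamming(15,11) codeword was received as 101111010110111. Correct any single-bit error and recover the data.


Syndrome = 0: no error detected

Data: 11100110111 (no errors)


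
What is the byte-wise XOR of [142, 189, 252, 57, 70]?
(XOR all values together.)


XOR chain: 142 ^ 189 ^ 252 ^ 57 ^ 70 = 176

176


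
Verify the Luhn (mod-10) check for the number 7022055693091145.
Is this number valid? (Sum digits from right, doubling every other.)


Luhn sum = 60
60 mod 10 = 0

Valid (Luhn sum mod 10 = 0)


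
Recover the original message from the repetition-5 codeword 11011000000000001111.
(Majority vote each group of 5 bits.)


Groups: 11011, 00000, 00000, 01111
Majority votes: 1001

1001


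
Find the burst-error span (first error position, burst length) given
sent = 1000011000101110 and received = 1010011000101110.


XOR: 0010000000000000

Burst at position 2, length 1


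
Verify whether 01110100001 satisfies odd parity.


Number of 1s: 5

Yes, parity is correct (5 ones)


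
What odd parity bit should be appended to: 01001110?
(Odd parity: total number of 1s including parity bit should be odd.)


Number of 1s in data: 4
Parity bit: 1

1


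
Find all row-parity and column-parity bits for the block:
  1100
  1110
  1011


Row parities: 011
Column parities: 1001

Row P: 011, Col P: 1001, Corner: 0


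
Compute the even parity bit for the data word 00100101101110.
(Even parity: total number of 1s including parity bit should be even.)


Number of 1s in data: 7
Parity bit: 1

1


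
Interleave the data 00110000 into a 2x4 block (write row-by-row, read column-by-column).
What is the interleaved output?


Matrix:
  0011
  0000
Read columns: 00001010

00001010


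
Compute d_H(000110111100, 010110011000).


XOR: 010000100100
Count of 1s: 3

3


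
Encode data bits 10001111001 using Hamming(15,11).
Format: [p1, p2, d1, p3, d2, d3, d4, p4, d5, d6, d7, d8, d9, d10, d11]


Parity bits: p1=0, p2=0, p3=0, p4=1

001000011111001


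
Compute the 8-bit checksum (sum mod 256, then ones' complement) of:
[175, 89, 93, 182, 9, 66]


Sum = 614 mod 256 = 102
Complement = 153

153


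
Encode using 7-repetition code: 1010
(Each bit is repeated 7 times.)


Each bit -> 7 copies

1111111000000011111110000000


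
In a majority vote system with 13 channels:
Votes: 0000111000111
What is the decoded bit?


Ones: 6 out of 13
Threshold: 7

0 (6/13 voted 1)


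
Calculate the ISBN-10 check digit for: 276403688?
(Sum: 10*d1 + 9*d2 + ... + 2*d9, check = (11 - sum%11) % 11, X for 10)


Weighted sum: 238
238 mod 11 = 7

Check digit: 4


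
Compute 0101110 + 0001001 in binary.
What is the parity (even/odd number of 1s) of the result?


0101110 = 46
0001001 = 9
Sum = 55 = 110111
1s count = 5

odd parity (5 ones in 110111)


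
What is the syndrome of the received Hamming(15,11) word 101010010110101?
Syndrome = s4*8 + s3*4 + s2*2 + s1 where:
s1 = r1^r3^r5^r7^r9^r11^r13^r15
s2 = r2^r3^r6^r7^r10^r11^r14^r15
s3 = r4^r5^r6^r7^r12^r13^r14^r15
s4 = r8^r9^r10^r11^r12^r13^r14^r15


s1=0, s2=0, s3=1, s4=1

Syndrome = 12 (error at position 12)


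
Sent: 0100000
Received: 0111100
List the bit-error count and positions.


XOR: 0011100

3 error(s) at position(s): 2, 3, 4


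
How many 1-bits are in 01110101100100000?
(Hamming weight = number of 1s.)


Counting 1s in 01110101100100000

7


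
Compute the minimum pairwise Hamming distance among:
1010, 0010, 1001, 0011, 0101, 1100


Comparing all pairs, minimum distance: 1
Can detect 0 errors, correct 0 errors

1


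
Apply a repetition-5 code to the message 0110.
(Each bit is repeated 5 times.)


Each bit -> 5 copies

00000111111111100000


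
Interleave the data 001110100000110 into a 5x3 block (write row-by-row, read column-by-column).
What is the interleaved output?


Matrix:
  001
  110
  100
  000
  110
Read columns: 011010100110000

011010100110000


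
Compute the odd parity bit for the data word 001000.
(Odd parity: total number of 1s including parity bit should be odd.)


Number of 1s in data: 1
Parity bit: 0

0


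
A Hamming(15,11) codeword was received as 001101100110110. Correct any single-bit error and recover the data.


Syndrome = 4: error at position 4

Data: 10110110110 (corrected bit 4)


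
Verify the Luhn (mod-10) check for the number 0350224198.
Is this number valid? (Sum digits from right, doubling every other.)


Luhn sum = 36
36 mod 10 = 6

Invalid (Luhn sum mod 10 = 6)


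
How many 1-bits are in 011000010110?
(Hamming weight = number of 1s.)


Counting 1s in 011000010110

5


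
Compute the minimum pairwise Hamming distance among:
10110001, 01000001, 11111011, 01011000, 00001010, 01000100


Comparing all pairs, minimum distance: 2
Can detect 1 errors, correct 0 errors

2


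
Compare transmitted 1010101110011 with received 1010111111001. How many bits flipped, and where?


XOR: 0000010001010

3 error(s) at position(s): 5, 9, 11


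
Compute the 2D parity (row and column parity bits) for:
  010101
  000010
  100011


Row parities: 111
Column parities: 110100

Row P: 111, Col P: 110100, Corner: 1


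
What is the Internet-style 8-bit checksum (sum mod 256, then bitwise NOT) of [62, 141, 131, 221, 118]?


Sum = 673 mod 256 = 161
Complement = 94

94


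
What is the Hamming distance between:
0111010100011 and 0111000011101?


XOR: 0000010111110
Count of 1s: 6

6


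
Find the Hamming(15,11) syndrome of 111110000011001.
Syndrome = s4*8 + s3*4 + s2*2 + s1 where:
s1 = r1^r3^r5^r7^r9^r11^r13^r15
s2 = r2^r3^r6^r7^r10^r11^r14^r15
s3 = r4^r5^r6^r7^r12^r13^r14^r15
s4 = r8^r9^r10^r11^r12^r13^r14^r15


s1=1, s2=0, s3=0, s4=1

Syndrome = 9 (error at position 9)


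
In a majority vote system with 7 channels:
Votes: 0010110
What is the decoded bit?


Ones: 3 out of 7
Threshold: 4

0 (3/7 voted 1)


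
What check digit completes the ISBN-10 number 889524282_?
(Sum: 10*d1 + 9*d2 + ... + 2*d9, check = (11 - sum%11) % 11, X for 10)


Weighted sum: 327
327 mod 11 = 8

Check digit: 3


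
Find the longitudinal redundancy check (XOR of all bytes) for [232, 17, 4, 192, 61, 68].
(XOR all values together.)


XOR chain: 232 ^ 17 ^ 4 ^ 192 ^ 61 ^ 68 = 68

68


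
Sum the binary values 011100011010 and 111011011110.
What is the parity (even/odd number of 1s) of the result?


011100011010 = 1818
111011011110 = 3806
Sum = 5624 = 1010111111000
1s count = 8

even parity (8 ones in 1010111111000)


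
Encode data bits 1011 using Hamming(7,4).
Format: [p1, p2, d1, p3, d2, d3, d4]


Parity bits: p1=0, p2=1, p3=0

0110011


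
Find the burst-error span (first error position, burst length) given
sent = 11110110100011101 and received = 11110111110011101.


XOR: 00000001010000000

Burst at position 7, length 3


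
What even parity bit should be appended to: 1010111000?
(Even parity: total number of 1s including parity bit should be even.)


Number of 1s in data: 5
Parity bit: 1

1


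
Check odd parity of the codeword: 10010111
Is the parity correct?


Number of 1s: 5

Yes, parity is correct (5 ones)


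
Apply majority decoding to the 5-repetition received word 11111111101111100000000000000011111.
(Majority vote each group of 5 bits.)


Groups: 11111, 11110, 11111, 00000, 00000, 00000, 11111
Majority votes: 1110001

1110001


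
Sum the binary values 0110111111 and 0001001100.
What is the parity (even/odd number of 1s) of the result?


0110111111 = 447
0001001100 = 76
Sum = 523 = 1000001011
1s count = 4

even parity (4 ones in 1000001011)


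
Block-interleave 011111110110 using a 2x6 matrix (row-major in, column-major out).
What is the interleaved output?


Matrix:
  011111
  110110
Read columns: 011110111110

011110111110


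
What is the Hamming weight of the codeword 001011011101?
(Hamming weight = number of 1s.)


Counting 1s in 001011011101

7


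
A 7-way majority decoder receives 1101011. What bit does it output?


Ones: 5 out of 7
Threshold: 4

1 (5/7 voted 1)


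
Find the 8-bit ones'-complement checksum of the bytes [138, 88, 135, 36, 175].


Sum = 572 mod 256 = 60
Complement = 195

195


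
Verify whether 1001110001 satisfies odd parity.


Number of 1s: 5

Yes, parity is correct (5 ones)


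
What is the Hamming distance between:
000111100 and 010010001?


XOR: 010101101
Count of 1s: 5

5


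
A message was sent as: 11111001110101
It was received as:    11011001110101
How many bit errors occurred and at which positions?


XOR: 00100000000000

1 error(s) at position(s): 2


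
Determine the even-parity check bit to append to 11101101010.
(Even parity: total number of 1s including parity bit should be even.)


Number of 1s in data: 7
Parity bit: 1

1


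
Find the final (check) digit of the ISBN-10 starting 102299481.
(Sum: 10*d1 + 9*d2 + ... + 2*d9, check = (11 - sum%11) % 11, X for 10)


Weighted sum: 181
181 mod 11 = 5

Check digit: 6


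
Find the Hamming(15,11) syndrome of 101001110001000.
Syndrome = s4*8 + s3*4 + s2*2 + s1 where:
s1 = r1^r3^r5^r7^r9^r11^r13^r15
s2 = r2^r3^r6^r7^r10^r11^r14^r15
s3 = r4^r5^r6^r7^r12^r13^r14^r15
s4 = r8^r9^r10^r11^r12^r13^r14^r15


s1=1, s2=1, s3=1, s4=0

Syndrome = 7 (error at position 7)


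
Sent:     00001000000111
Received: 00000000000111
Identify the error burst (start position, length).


XOR: 00001000000000

Burst at position 4, length 1


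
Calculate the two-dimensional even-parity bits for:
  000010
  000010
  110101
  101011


Row parities: 1100
Column parities: 011110

Row P: 1100, Col P: 011110, Corner: 0


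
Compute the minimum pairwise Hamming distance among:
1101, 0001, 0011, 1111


Comparing all pairs, minimum distance: 1
Can detect 0 errors, correct 0 errors

1


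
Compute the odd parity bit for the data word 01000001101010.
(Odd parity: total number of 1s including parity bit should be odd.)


Number of 1s in data: 5
Parity bit: 0

0


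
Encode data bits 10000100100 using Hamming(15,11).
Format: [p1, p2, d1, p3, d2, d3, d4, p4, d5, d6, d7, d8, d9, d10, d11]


Parity bits: p1=0, p2=0, p3=1, p4=0

001100000100100


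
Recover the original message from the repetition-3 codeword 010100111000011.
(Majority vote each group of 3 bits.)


Groups: 010, 100, 111, 000, 011
Majority votes: 00101

00101


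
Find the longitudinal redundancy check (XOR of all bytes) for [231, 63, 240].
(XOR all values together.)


XOR chain: 231 ^ 63 ^ 240 = 40

40


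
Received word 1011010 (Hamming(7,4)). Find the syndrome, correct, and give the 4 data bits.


Syndrome = 0: no error detected

Data: 1010 (no errors)


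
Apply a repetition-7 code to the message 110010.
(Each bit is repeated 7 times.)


Each bit -> 7 copies

111111111111110000000000000011111110000000


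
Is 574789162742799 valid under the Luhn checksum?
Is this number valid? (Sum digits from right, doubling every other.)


Luhn sum = 80
80 mod 10 = 0

Valid (Luhn sum mod 10 = 0)


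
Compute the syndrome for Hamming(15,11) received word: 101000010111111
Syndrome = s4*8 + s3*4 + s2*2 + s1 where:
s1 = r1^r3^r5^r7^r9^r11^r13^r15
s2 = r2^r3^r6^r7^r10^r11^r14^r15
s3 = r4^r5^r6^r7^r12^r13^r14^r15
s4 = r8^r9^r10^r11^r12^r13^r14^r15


s1=1, s2=1, s3=0, s4=1

Syndrome = 11 (error at position 11)


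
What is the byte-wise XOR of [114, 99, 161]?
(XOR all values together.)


XOR chain: 114 ^ 99 ^ 161 = 176

176


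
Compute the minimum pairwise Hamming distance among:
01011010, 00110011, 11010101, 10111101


Comparing all pairs, minimum distance: 3
Can detect 2 errors, correct 1 errors

3


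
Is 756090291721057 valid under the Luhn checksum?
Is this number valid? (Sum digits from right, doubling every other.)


Luhn sum = 52
52 mod 10 = 2

Invalid (Luhn sum mod 10 = 2)


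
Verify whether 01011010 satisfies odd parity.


Number of 1s: 4

No, parity error (4 ones)


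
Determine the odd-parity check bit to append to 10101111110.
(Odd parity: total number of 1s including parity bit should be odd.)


Number of 1s in data: 8
Parity bit: 1

1


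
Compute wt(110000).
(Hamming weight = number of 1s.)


Counting 1s in 110000

2


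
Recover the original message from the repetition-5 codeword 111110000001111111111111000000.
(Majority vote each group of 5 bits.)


Groups: 11111, 00000, 01111, 11111, 11110, 00000
Majority votes: 101110

101110


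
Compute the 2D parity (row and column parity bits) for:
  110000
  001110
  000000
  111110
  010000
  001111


Row parities: 010110
Column parities: 011111

Row P: 010110, Col P: 011111, Corner: 1


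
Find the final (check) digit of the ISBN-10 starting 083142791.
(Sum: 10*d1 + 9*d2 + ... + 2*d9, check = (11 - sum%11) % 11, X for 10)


Weighted sum: 194
194 mod 11 = 7

Check digit: 4


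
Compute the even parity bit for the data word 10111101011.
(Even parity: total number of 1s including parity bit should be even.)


Number of 1s in data: 8
Parity bit: 0

0


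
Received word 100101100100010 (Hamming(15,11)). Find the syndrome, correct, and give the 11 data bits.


Syndrome = 0: no error detected

Data: 00110100010 (no errors)


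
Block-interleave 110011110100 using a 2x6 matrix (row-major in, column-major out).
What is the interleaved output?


Matrix:
  110011
  110100
Read columns: 111100011010

111100011010


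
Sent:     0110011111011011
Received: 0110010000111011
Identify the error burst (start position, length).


XOR: 0000001111100000

Burst at position 6, length 5


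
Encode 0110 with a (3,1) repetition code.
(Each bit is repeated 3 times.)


Each bit -> 3 copies

000111111000


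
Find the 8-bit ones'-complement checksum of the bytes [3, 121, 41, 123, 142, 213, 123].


Sum = 766 mod 256 = 254
Complement = 1

1


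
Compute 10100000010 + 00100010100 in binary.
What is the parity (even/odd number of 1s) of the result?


10100000010 = 1282
00100010100 = 276
Sum = 1558 = 11000010110
1s count = 5

odd parity (5 ones in 11000010110)


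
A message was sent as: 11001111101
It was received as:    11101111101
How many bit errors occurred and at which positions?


XOR: 00100000000

1 error(s) at position(s): 2


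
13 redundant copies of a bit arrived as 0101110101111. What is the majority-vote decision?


Ones: 9 out of 13
Threshold: 7

1 (9/13 voted 1)


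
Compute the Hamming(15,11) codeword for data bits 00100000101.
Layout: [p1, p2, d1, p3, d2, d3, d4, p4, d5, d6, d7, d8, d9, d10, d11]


Parity bits: p1=0, p2=0, p3=1, p4=0

000101000000101


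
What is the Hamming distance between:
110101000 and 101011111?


XOR: 011110111
Count of 1s: 7

7


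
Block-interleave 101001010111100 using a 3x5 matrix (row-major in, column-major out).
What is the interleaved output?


Matrix:
  10100
  10101
  11100
Read columns: 111001111000010

111001111000010


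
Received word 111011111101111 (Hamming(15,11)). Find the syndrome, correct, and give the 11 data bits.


Syndrome = 15: error at position 15

Data: 11111101110 (corrected bit 15)


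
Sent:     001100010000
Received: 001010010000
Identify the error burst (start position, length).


XOR: 000110000000

Burst at position 3, length 2


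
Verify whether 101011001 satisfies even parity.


Number of 1s: 5

No, parity error (5 ones)


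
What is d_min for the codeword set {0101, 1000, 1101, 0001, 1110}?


Comparing all pairs, minimum distance: 1
Can detect 0 errors, correct 0 errors

1


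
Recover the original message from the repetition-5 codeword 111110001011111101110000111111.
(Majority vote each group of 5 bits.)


Groups: 11111, 00010, 11111, 10111, 00001, 11111
Majority votes: 101101

101101


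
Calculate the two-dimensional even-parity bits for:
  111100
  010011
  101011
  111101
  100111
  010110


Row parities: 010101
Column parities: 001000

Row P: 010101, Col P: 001000, Corner: 1


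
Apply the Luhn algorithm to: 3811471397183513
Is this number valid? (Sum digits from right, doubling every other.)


Luhn sum = 79
79 mod 10 = 9

Invalid (Luhn sum mod 10 = 9)


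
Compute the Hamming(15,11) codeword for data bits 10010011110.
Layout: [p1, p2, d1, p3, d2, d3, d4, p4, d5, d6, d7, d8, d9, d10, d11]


Parity bits: p1=0, p2=0, p3=0, p4=0

001000100011110


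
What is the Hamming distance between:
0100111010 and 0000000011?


XOR: 0100111001
Count of 1s: 5

5


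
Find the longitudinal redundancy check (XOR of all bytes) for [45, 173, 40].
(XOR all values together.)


XOR chain: 45 ^ 173 ^ 40 = 168

168


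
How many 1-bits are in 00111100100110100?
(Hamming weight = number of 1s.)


Counting 1s in 00111100100110100

8


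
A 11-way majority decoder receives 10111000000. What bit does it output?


Ones: 4 out of 11
Threshold: 6

0 (4/11 voted 1)


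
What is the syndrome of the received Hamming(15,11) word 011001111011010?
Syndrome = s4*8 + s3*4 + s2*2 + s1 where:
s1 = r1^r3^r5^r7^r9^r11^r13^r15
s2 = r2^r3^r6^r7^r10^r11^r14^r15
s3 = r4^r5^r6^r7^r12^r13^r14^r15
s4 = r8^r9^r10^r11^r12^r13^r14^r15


s1=0, s2=0, s3=0, s4=1

Syndrome = 8 (error at position 8)


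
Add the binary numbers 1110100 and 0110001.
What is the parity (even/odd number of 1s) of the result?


1110100 = 116
0110001 = 49
Sum = 165 = 10100101
1s count = 4

even parity (4 ones in 10100101)


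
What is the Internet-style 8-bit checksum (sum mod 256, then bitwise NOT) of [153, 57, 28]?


Sum = 238 mod 256 = 238
Complement = 17

17


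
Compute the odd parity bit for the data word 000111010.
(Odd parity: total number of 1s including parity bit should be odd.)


Number of 1s in data: 4
Parity bit: 1

1


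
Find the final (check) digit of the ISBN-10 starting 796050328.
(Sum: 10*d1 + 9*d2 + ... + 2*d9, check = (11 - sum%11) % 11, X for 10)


Weighted sum: 263
263 mod 11 = 10

Check digit: 1


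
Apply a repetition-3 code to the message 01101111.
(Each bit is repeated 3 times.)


Each bit -> 3 copies

000111111000111111111111


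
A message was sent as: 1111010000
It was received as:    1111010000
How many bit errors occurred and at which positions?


XOR: 0000000000

0 errors (received matches sent)


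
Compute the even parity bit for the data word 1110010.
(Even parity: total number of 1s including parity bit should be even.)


Number of 1s in data: 4
Parity bit: 0

0


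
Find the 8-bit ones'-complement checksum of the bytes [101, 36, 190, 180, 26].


Sum = 533 mod 256 = 21
Complement = 234

234


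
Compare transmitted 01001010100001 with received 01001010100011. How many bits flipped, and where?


XOR: 00000000000010

1 error(s) at position(s): 12


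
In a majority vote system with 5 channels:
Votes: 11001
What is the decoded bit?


Ones: 3 out of 5
Threshold: 3

1 (3/5 voted 1)


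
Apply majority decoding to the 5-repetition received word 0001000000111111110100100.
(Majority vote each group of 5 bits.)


Groups: 00010, 00000, 11111, 11101, 00100
Majority votes: 00110

00110


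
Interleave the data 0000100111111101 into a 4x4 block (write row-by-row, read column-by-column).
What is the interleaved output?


Matrix:
  0000
  1001
  1111
  1101
Read columns: 0111001100100111

0111001100100111


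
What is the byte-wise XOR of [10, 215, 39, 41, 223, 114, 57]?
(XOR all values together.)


XOR chain: 10 ^ 215 ^ 39 ^ 41 ^ 223 ^ 114 ^ 57 = 71

71


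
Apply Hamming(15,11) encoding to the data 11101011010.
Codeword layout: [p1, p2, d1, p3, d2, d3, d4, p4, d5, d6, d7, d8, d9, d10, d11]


Parity bits: p1=0, p2=0, p3=0, p4=0

001011001011010


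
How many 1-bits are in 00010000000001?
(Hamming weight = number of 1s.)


Counting 1s in 00010000000001

2


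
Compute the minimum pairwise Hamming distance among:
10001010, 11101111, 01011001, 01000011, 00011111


Comparing all pairs, minimum distance: 3
Can detect 2 errors, correct 1 errors

3


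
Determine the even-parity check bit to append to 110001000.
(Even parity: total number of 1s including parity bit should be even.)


Number of 1s in data: 3
Parity bit: 1

1


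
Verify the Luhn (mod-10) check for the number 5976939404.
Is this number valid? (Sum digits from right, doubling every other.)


Luhn sum = 50
50 mod 10 = 0

Valid (Luhn sum mod 10 = 0)


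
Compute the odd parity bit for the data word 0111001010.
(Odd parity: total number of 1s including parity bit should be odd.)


Number of 1s in data: 5
Parity bit: 0

0


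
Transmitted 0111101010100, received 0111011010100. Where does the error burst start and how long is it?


XOR: 0000110000000

Burst at position 4, length 2


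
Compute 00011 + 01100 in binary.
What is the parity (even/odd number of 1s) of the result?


00011 = 3
01100 = 12
Sum = 15 = 1111
1s count = 4

even parity (4 ones in 1111)


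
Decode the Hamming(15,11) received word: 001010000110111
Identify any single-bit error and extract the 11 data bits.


Syndrome = 11: error at position 11

Data: 11000100111 (corrected bit 11)


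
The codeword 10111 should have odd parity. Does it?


Number of 1s: 4

No, parity error (4 ones)


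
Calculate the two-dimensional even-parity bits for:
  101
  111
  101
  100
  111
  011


Row parities: 010110
Column parities: 111

Row P: 010110, Col P: 111, Corner: 1


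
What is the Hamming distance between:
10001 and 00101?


XOR: 10100
Count of 1s: 2

2


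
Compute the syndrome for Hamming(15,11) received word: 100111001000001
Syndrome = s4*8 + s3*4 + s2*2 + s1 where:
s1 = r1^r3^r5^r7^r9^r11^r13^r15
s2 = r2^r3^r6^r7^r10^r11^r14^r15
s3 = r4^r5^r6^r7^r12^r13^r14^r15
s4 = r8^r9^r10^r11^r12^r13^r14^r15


s1=0, s2=0, s3=0, s4=0

Syndrome = 0 (no error)


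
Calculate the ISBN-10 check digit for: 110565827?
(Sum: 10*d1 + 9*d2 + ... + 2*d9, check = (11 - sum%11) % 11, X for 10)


Weighted sum: 167
167 mod 11 = 2

Check digit: 9


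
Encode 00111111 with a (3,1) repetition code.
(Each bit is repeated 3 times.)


Each bit -> 3 copies

000000111111111111111111


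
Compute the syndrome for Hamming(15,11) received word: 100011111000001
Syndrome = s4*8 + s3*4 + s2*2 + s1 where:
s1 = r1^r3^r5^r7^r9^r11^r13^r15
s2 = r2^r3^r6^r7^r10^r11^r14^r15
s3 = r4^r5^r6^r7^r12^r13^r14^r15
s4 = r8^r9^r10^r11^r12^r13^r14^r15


s1=1, s2=1, s3=0, s4=1

Syndrome = 11 (error at position 11)


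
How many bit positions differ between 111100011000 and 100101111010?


XOR: 011001100010
Count of 1s: 5

5


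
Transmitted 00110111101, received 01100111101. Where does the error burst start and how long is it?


XOR: 01010000000

Burst at position 1, length 3


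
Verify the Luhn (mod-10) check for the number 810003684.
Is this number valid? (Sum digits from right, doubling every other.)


Luhn sum = 33
33 mod 10 = 3

Invalid (Luhn sum mod 10 = 3)


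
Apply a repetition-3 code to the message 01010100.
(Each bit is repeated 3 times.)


Each bit -> 3 copies

000111000111000111000000


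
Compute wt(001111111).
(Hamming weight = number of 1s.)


Counting 1s in 001111111

7


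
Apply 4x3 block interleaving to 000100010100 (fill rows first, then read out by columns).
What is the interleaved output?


Matrix:
  000
  100
  010
  100
Read columns: 010100100000

010100100000


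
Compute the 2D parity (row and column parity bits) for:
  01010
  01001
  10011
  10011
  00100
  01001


Row parities: 001110
Column parities: 01110

Row P: 001110, Col P: 01110, Corner: 1


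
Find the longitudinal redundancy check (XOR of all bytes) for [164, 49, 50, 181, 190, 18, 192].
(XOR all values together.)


XOR chain: 164 ^ 49 ^ 50 ^ 181 ^ 190 ^ 18 ^ 192 = 126

126


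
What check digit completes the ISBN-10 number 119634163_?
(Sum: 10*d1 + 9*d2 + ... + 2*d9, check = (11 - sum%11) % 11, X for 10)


Weighted sum: 199
199 mod 11 = 1

Check digit: X


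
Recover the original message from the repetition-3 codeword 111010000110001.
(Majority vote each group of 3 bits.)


Groups: 111, 010, 000, 110, 001
Majority votes: 10010

10010


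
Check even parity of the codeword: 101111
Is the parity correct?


Number of 1s: 5

No, parity error (5 ones)


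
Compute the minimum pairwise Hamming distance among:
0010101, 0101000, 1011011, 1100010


Comparing all pairs, minimum distance: 3
Can detect 2 errors, correct 1 errors

3


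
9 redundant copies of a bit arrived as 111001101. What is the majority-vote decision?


Ones: 6 out of 9
Threshold: 5

1 (6/9 voted 1)


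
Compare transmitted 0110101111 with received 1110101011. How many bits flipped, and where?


XOR: 1000000100

2 error(s) at position(s): 0, 7


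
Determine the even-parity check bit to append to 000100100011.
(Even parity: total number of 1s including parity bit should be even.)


Number of 1s in data: 4
Parity bit: 0

0


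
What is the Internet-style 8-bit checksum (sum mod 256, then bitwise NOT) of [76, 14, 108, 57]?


Sum = 255 mod 256 = 255
Complement = 0

0


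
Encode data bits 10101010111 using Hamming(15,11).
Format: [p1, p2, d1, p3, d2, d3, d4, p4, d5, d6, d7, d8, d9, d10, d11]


Parity bits: p1=1, p2=1, p3=0, p4=1

111001011010111


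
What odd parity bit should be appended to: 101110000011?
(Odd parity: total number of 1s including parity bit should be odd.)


Number of 1s in data: 6
Parity bit: 1

1


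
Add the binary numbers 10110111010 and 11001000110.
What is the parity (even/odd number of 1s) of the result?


10110111010 = 1466
11001000110 = 1606
Sum = 3072 = 110000000000
1s count = 2

even parity (2 ones in 110000000000)


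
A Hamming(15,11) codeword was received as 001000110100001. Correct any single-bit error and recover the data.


Syndrome = 9: error at position 9

Data: 10011100001 (corrected bit 9)


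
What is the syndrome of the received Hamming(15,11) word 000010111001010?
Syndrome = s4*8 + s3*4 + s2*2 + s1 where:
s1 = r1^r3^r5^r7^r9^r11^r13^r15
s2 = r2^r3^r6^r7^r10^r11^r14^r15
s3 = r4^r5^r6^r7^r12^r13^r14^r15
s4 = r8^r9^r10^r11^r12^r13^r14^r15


s1=1, s2=0, s3=0, s4=0

Syndrome = 1 (error at position 1)


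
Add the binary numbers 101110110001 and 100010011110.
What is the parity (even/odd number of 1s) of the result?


101110110001 = 2993
100010011110 = 2206
Sum = 5199 = 1010001001111
1s count = 7

odd parity (7 ones in 1010001001111)


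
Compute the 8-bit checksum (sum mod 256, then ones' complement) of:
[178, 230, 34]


Sum = 442 mod 256 = 186
Complement = 69

69


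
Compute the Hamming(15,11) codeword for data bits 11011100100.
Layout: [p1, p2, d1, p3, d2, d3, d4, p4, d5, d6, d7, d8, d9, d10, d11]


Parity bits: p1=1, p2=1, p3=1, p4=1

111110111100100


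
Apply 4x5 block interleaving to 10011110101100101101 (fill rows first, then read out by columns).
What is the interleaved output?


Matrix:
  10011
  11010
  11001
  01101
Read columns: 11100111000111001011

11100111000111001011


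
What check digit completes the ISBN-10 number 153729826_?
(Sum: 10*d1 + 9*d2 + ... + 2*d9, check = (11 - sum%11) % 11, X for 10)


Weighted sum: 235
235 mod 11 = 4

Check digit: 7


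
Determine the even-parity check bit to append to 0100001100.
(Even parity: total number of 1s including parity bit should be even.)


Number of 1s in data: 3
Parity bit: 1

1


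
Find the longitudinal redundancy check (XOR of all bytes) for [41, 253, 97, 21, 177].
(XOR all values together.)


XOR chain: 41 ^ 253 ^ 97 ^ 21 ^ 177 = 17

17


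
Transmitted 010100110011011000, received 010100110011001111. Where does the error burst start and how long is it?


XOR: 000000000000010111

Burst at position 13, length 5


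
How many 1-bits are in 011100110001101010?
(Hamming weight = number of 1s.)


Counting 1s in 011100110001101010

9


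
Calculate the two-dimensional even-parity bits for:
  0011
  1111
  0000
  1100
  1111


Row parities: 00000
Column parities: 1111

Row P: 00000, Col P: 1111, Corner: 0


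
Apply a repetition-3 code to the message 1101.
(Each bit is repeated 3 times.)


Each bit -> 3 copies

111111000111


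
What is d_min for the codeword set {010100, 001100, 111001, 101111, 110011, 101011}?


Comparing all pairs, minimum distance: 1
Can detect 0 errors, correct 0 errors

1


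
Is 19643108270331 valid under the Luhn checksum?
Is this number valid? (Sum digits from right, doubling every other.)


Luhn sum = 54
54 mod 10 = 4

Invalid (Luhn sum mod 10 = 4)


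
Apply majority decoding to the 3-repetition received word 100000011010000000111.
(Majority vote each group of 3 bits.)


Groups: 100, 000, 011, 010, 000, 000, 111
Majority votes: 0010001

0010001


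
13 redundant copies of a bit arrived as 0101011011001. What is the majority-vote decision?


Ones: 7 out of 13
Threshold: 7

1 (7/13 voted 1)


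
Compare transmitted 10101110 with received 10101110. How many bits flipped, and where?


XOR: 00000000

0 errors (received matches sent)


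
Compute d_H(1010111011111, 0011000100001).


XOR: 1001111111110
Count of 1s: 10

10


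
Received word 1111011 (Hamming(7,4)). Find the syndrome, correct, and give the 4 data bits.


Syndrome = 5: error at position 5

Data: 1111 (corrected bit 5)


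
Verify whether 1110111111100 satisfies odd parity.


Number of 1s: 10

No, parity error (10 ones)


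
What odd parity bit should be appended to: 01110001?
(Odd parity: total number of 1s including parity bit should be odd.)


Number of 1s in data: 4
Parity bit: 1

1


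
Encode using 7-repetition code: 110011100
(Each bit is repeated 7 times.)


Each bit -> 7 copies

111111111111110000000000000011111111111111111111100000000000000


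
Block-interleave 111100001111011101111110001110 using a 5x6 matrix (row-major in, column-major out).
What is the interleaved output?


Matrix:
  111100
  001111
  011101
  111110
  001110
Read columns: 100101011011111111110101101100

100101011011111111110101101100


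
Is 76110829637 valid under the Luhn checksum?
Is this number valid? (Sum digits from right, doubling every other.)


Luhn sum = 50
50 mod 10 = 0

Valid (Luhn sum mod 10 = 0)


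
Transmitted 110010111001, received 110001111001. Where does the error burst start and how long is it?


XOR: 000011000000

Burst at position 4, length 2


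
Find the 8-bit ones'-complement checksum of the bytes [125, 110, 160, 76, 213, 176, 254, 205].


Sum = 1319 mod 256 = 39
Complement = 216

216


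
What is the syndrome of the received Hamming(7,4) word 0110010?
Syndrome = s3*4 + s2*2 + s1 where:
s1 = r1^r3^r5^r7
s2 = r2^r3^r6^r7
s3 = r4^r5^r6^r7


s1=1, s2=1, s3=1

Syndrome = 7 (error at position 7)


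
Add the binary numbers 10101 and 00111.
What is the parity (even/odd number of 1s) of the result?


10101 = 21
00111 = 7
Sum = 28 = 11100
1s count = 3

odd parity (3 ones in 11100)


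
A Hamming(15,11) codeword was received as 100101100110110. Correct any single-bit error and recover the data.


Syndrome = 6: error at position 6

Data: 00010110110 (corrected bit 6)


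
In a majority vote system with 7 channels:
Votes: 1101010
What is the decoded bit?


Ones: 4 out of 7
Threshold: 4

1 (4/7 voted 1)


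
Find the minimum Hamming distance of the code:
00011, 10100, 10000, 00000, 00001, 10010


Comparing all pairs, minimum distance: 1
Can detect 0 errors, correct 0 errors

1


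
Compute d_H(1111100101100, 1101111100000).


XOR: 0010011001100
Count of 1s: 5

5


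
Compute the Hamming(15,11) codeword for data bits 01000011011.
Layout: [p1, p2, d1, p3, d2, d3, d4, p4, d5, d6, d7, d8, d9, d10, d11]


Parity bits: p1=1, p2=1, p3=0, p4=0

110010000011011


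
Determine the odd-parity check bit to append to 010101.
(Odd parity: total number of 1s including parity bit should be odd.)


Number of 1s in data: 3
Parity bit: 0

0


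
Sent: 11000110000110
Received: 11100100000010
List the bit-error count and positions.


XOR: 00100010000100

3 error(s) at position(s): 2, 6, 11


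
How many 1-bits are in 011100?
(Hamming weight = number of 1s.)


Counting 1s in 011100

3


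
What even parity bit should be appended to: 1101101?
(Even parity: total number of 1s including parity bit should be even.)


Number of 1s in data: 5
Parity bit: 1

1


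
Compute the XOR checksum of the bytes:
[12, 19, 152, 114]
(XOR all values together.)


XOR chain: 12 ^ 19 ^ 152 ^ 114 = 245

245


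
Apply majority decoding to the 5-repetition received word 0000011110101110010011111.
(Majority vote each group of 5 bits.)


Groups: 00000, 11110, 10111, 00100, 11111
Majority votes: 01101

01101


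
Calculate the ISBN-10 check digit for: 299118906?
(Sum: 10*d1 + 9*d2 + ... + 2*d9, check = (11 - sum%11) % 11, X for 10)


Weighted sum: 274
274 mod 11 = 10

Check digit: 1


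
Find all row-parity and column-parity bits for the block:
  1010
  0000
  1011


Row parities: 001
Column parities: 0001

Row P: 001, Col P: 0001, Corner: 1


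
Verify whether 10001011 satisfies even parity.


Number of 1s: 4

Yes, parity is correct (4 ones)


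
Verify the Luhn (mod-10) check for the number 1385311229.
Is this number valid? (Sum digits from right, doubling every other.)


Luhn sum = 41
41 mod 10 = 1

Invalid (Luhn sum mod 10 = 1)


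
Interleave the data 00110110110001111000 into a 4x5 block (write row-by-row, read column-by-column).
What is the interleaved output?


Matrix:
  00110
  11011
  00011
  11000
Read columns: 01010101100011100110

01010101100011100110


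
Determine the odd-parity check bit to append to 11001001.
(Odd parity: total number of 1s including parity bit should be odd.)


Number of 1s in data: 4
Parity bit: 1

1


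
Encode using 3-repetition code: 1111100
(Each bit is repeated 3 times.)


Each bit -> 3 copies

111111111111111000000


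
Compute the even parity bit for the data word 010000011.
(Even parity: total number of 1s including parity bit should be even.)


Number of 1s in data: 3
Parity bit: 1

1


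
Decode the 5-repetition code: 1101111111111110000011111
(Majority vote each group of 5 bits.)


Groups: 11011, 11111, 11111, 00000, 11111
Majority votes: 11101

11101


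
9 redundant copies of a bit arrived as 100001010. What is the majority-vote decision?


Ones: 3 out of 9
Threshold: 5

0 (3/9 voted 1)


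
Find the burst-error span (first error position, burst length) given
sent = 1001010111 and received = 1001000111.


XOR: 0000010000

Burst at position 5, length 1


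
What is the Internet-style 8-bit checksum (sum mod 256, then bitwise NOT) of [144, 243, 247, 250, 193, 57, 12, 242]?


Sum = 1388 mod 256 = 108
Complement = 147

147


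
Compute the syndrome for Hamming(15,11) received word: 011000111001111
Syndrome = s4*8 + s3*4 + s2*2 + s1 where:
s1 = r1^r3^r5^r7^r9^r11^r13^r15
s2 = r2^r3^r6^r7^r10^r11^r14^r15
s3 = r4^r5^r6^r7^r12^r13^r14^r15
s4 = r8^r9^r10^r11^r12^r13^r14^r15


s1=1, s2=1, s3=1, s4=0

Syndrome = 7 (error at position 7)


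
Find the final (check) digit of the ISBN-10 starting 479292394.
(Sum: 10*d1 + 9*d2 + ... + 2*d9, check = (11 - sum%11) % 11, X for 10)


Weighted sum: 300
300 mod 11 = 3

Check digit: 8


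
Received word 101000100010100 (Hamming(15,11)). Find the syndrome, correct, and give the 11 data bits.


Syndrome = 3: error at position 3

Data: 00010010100 (corrected bit 3)


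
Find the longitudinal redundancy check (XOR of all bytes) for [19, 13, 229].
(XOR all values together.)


XOR chain: 19 ^ 13 ^ 229 = 251

251


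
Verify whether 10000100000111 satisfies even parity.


Number of 1s: 5

No, parity error (5 ones)


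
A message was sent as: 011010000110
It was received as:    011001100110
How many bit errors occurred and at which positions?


XOR: 000011100000

3 error(s) at position(s): 4, 5, 6


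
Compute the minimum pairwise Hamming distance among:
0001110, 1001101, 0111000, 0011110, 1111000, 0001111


Comparing all pairs, minimum distance: 1
Can detect 0 errors, correct 0 errors

1


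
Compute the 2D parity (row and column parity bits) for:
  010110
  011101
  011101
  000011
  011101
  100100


Row parities: 100000
Column parities: 101100

Row P: 100000, Col P: 101100, Corner: 1


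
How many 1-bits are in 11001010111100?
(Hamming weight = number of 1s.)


Counting 1s in 11001010111100

8


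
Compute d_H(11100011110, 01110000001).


XOR: 10010011111
Count of 1s: 7

7


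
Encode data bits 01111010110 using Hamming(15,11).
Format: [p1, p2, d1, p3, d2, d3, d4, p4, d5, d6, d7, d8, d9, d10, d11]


Parity bits: p1=1, p2=0, p3=1, p4=0

100111101010110
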